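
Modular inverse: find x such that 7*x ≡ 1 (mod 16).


Use the extended Euclidean algorithm on (16, 7); each row r = 16*s + 7*t:
r=16, s=1, t=0
r=7, s=0, t=1
q=2: r=2, s=1, t=-2   [16*(1) + 7*(-2) = 2]
q=3: r=1, s=-3, t=7   [16*(-3) + 7*(7) = 1]
q=2: r=0, s=7, t=-16   [16*(7) + 7*(-16) = 0]
GCD = 1 with t = 7, so 7*(7) ≡ 1 (mod 16)
Inverse = 7 mod 16 = 7
Check: 7 * 7 = 49 ≡ 1 (mod 16)

7^(-1) ≡ 7 (mod 16)


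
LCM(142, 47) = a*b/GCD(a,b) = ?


GCD(142, 47) = 1
LCM = 142*47/1 = 6674/1 = 6674

LCM = 6674


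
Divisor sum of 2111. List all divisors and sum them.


Divisors of 2111: 1, 2111
Sum = 1 + 2111 = 2112

σ(2111) = 2112


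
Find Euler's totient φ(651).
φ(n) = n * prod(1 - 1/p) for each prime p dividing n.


651 = 3 × 7 × 31
Prime factors: 3, 7, 31
φ(651) = 651 × (1-1/3) × (1-1/7) × (1-1/31)
= 651 × 2/3 × 6/7 × 30/31 = 360

φ(651) = 360


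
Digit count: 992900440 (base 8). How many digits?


992900440 in base 8 = 7313472530
Number of digits = 10

10 digits (base 8)


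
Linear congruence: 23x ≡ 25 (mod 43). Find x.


GCD(23, 43) = 1, unique solution
a^(-1) mod 43 = 15
x = 15 * 25 mod 43 = 31

x ≡ 31 (mod 43)


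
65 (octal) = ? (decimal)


65 (base 8) = 53 (decimal)
53 (decimal) = 53 (base 10)


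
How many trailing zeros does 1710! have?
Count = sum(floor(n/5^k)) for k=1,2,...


floor(1710/5) = 342
floor(1710/25) = 68
floor(1710/125) = 13
floor(1710/625) = 2
Total = 425

425 trailing zeros


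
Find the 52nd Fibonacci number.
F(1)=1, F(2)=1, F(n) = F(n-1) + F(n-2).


Sequence: 1, 1, 2, 3, 5, 8, 13, 21, 34, 55, 89, 144, 233, 377, 610, 987, 1597, 2584, 4181, 6765, 10946, 17711, 28657, 46368, 75025, 121393, 196418, 317811, 514229, 832040, 1346269, 2178309, 3524578, 5702887, 9227465, 14930352, 24157817, 39088169, 63245986, 102334155, 165580141, 267914296, 433494437, 701408733, 1134903170, 1836311903, 2971215073, 4807526976, 7778742049, 12586269025, 20365011074, 32951280099
F(52) = 32951280099


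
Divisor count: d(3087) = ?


3087 = 3^2 × 7^3
d(3087) = (2+1) × (3+1) = 12

12 divisors


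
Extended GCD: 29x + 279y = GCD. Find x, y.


Tabular extended Euclidean (each row: r = 29*s + 279*t):
r=29, s=1, t=0
r=279, s=0, t=1
q=0: r=29, s=1, t=0   [29*(1) + 279*(0) = 29]
q=9: r=18, s=-9, t=1   [29*(-9) + 279*(1) = 18]
q=1: r=11, s=10, t=-1   [29*(10) + 279*(-1) = 11]
q=1: r=7, s=-19, t=2   [29*(-19) + 279*(2) = 7]
q=1: r=4, s=29, t=-3   [29*(29) + 279*(-3) = 4]
q=1: r=3, s=-48, t=5   [29*(-48) + 279*(5) = 3]
q=1: r=1, s=77, t=-8   [29*(77) + 279*(-8) = 1]
q=3: r=0, s=-279, t=29   [29*(-279) + 279*(29) = 0]
GCD = 1; from the row with r=1: x=77, y=-8
Check: 29*(77) + 279*(-8) = 2233 - 2232 = 1

GCD = 1, x = 77, y = -8


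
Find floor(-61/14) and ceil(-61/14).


-61/14 = -4.3571
floor = -5
ceil = -4

floor = -5, ceil = -4


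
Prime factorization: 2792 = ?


2792 / 2 = 1396
1396 / 2 = 698
698 / 2 = 349
349 / 349 = 1
2792 = 2^3 × 349


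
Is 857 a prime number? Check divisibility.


Check divisors up to sqrt(857) = 29.2746
No divisors found.
857 is prime.

Yes, 857 is prime


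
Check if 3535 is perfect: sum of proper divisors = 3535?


Proper divisors of 3535: 1, 5, 7, 35, 101, 505, 707
Sum = 1 + 5 + 7 + 35 + 101 + 505 + 707 = 1361

No, 3535 is not perfect (1361 ≠ 3535)


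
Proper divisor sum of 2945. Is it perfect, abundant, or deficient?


Proper divisors: 1, 5, 19, 31, 95, 155, 589
Sum = 1 + 5 + 19 + 31 + 95 + 155 + 589 = 895
895 < 2945 → deficient

s(2945) = 895 (deficient)


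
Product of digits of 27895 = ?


2 × 7 × 8 × 9 × 5 = 5040


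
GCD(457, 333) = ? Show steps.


457 = 1 * 333 + 124
333 = 2 * 124 + 85
124 = 1 * 85 + 39
85 = 2 * 39 + 7
39 = 5 * 7 + 4
7 = 1 * 4 + 3
4 = 1 * 3 + 1
3 = 3 * 1 + 0
GCD = 1


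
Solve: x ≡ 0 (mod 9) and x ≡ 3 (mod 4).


M = 9*4 = 36
M1 = M/9 = 4, M2 = M/4 = 9
M1^(-1) mod 9 = 7, M2^(-1) mod 4 = 1
x = 0*4*7 + 3*9*1 = 27
27 mod 36 = 27
Check: 27 mod 9 = 0 ✓, 27 mod 4 = 3 ✓

x ≡ 27 (mod 36)


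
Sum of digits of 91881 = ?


9 + 1 + 8 + 8 + 1 = 27


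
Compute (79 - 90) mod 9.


79 - 90 = -11
-11 mod 9 = 7


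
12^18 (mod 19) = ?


12^1 mod 19 = 12
12^2 mod 19 = 11
12^3 mod 19 = 18
12^4 mod 19 = 7
12^5 mod 19 = 8
12^6 mod 19 = 1
12^7 mod 19 = 12
12^8 mod 19 = 11
12^9 mod 19 = 18
12^10 mod 19 = 7
12^11 mod 19 = 8
12^12 mod 19 = 1
12^13 mod 19 = 12
12^14 mod 19 = 11
12^15 mod 19 = 18
12^16 mod 19 = 7
12^17 mod 19 = 8
12^18 mod 19 = 1


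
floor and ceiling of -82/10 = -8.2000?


-82/10 = -8.2000
floor = -9
ceil = -8

floor = -9, ceil = -8


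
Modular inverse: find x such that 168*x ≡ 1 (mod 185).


Use the extended Euclidean algorithm on (185, 168); each row r = 185*s + 168*t:
r=185, s=1, t=0
r=168, s=0, t=1
q=1: r=17, s=1, t=-1   [185*(1) + 168*(-1) = 17]
q=9: r=15, s=-9, t=10   [185*(-9) + 168*(10) = 15]
q=1: r=2, s=10, t=-11   [185*(10) + 168*(-11) = 2]
q=7: r=1, s=-79, t=87   [185*(-79) + 168*(87) = 1]
q=2: r=0, s=168, t=-185   [185*(168) + 168*(-185) = 0]
GCD = 1 with t = 87, so 168*(87) ≡ 1 (mod 185)
Inverse = 87 mod 185 = 87
Check: 168 * 87 = 14616 ≡ 1 (mod 185)

168^(-1) ≡ 87 (mod 185)


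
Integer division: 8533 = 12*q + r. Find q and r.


8533 = 12 * 711 + 1
Check: 8532 + 1 = 8533

q = 711, r = 1


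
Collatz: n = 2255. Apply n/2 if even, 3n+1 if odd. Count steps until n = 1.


2255 → 6766 → 3383 → 10150 → 5075 → 15226 → 7613 → 22840 → 11420 → 5710 → 2855 → 8566 → 4283 → 12850 → 6425 → 19276 → 9638 → 4819 → 14458 → 7229 → 21688 → 10844 → 5422 → 2711 → 8134 → 4067 → 12202 → 6101 → 18304 → 9152 → 4576 → 2288 → 1144 → 572 → 286 → 143 → 430 → 215 → 646 → 323 → 970 → 485 → 1456 → 728 → 364 → 182 → 91 → 274 → 137 → 412 → 206 → 103 → 310 → 155 → 466 → 233 → 700 → 350 → 175 → 526 → 263 → 790 → 395 → 1186 → 593 → 1780 → 890 → 445 → 1336 → 668 → 334 → 167 → 502 → 251 → 754 → 377 → 1132 → 566 → 283 → 850 → 425 → 1276 → 638 → 319 → 958 → 479 → 1438 → 719 → 2158 → 1079 → 3238 → 1619 → 4858 → 2429 → 7288 → 3644 → 1822 → 911 → 2734 → 1367 → 4102 → 2051 → 6154 → 3077 → 9232 → 4616 → 2308 → 1154 → 577 → 1732 → 866 → 433 → 1300 → 650 → 325 → 976 → 488 → 244 → 122 → 61 → 184 → 92 → 46 → 23 → 70 → 35 → 106 → 53 → 160 → 80 → 40 → 20 → 10 → 5 → 16 → 8 → 4 → 2 → 1
Total steps = 138

138 steps


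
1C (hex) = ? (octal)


1C (base 16) = 28 (decimal)
28 (decimal) = 34 (base 8)


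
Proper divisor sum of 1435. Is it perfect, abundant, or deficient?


Proper divisors: 1, 5, 7, 35, 41, 205, 287
Sum = 1 + 5 + 7 + 35 + 41 + 205 + 287 = 581
581 < 1435 → deficient

s(1435) = 581 (deficient)


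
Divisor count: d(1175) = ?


1175 = 5^2 × 47^1
d(1175) = (2+1) × (1+1) = 6

6 divisors


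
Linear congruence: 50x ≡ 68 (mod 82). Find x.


GCD(50, 82) = 2 divides 68
Divide: 25x ≡ 34 (mod 41)
x ≡ 3 (mod 41)


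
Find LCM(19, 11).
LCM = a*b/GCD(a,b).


GCD(19, 11) = 1
LCM = 19*11/1 = 209/1 = 209

LCM = 209


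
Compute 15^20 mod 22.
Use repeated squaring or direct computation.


15^1 mod 22 = 15
15^2 mod 22 = 5
15^3 mod 22 = 9
15^4 mod 22 = 3
15^5 mod 22 = 1
15^6 mod 22 = 15
15^7 mod 22 = 5
15^8 mod 22 = 9
15^9 mod 22 = 3
15^10 mod 22 = 1
15^11 mod 22 = 15
15^12 mod 22 = 5
15^13 mod 22 = 9
15^14 mod 22 = 3
15^15 mod 22 = 1
15^16 mod 22 = 15
15^17 mod 22 = 5
15^18 mod 22 = 9
15^19 mod 22 = 3
15^20 mod 22 = 1


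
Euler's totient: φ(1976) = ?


1976 = 2^3 × 13 × 19
Prime factors: 2, 13, 19
φ(1976) = 1976 × (1-1/2) × (1-1/13) × (1-1/19)
= 1976 × 1/2 × 12/13 × 18/19 = 864

φ(1976) = 864


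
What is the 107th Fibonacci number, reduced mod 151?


F(k) mod 151 for k=1..107:
1, 1, 2, 3, 5, 8, 13, 21, 34, 55, 89, 144, 82, 75, 6, 81, 87, 17, 104, 121, 74, 44, 118, 11, 129, 140, 118, 107, 74, 30, 104, 134, 87, 70, 6, 76, 82, 7, 89, 96, 34, 130, 13, 143, 5, 148, 2, 150, 1, 0, 1, 1, 2, 3, 5, 8, 13, 21, 34, 55, 89, 144, 82, 75, 6, 81, 87, 17, 104, 121, 74, 44, 118, 11, 129, 140, 118, 107, 74, 30, 104, 134, 87, 70, 6, 76, 82, 7, 89, 96, 34, 130, 13, 143, 5, 148, 2, 150, 1, 0, 1, 1, 2, 3, 5, 8, 13
F(107) mod 151 = 13


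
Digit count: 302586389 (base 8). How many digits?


302586389 in base 8 = 2202215025
Number of digits = 10

10 digits (base 8)


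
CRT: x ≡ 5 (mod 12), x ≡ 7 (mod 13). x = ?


M = 12*13 = 156
M1 = M/12 = 13, M2 = M/13 = 12
M1^(-1) mod 12 = 1, M2^(-1) mod 13 = 12
x = 5*13*1 + 7*12*12 = 1073
1073 mod 156 = 137
Check: 137 mod 12 = 5 ✓, 137 mod 13 = 7 ✓

x ≡ 137 (mod 156)


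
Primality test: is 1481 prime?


Check divisors up to sqrt(1481) = 38.4838
No divisors found.
1481 is prime.

Yes, 1481 is prime


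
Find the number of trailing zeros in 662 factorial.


floor(662/5) = 132
floor(662/25) = 26
floor(662/125) = 5
floor(662/625) = 1
Total = 164

164 trailing zeros


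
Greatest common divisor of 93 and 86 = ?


93 = 1 * 86 + 7
86 = 12 * 7 + 2
7 = 3 * 2 + 1
2 = 2 * 1 + 0
GCD = 1


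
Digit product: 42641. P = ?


4 × 2 × 6 × 4 × 1 = 192


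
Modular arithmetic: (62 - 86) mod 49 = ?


62 - 86 = -24
-24 mod 49 = 25


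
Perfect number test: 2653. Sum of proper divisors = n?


Proper divisors of 2653: 1, 7, 379
Sum = 1 + 7 + 379 = 387

No, 2653 is not perfect (387 ≠ 2653)


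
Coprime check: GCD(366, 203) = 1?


Euclidean algorithm:
366 = 1 * 203 + 163
203 = 1 * 163 + 40
163 = 4 * 40 + 3
40 = 13 * 3 + 1
3 = 3 * 1 + 0
GCD(366, 203) = 1

Yes, coprime (GCD = 1)


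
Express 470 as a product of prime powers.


470 / 2 = 235
235 / 5 = 47
47 / 47 = 1
470 = 2 × 5 × 47


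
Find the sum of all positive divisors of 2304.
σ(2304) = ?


Divisors of 2304: 1, 2, 3, 4, 6, 8, 9, 12, 16, 18, 24, 32, 36, 48, 64, 72, 96, 128, 144, 192, 256, 288, 384, 576, 768, 1152, 2304
Sum = 1 + 2 + 3 + 4 + 6 + 8 + 9 + 12 + 16 + 18 + 24 + 32 + 36 + 48 + 64 + 72 + 96 + 128 + 144 + 192 + 256 + 288 + 384 + 576 + 768 + 1152 + 2304 = 6643

σ(2304) = 6643


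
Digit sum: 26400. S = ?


2 + 6 + 4 + 0 + 0 = 12


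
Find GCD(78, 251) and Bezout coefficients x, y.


Tabular extended Euclidean (each row: r = 78*s + 251*t):
r=78, s=1, t=0
r=251, s=0, t=1
q=0: r=78, s=1, t=0   [78*(1) + 251*(0) = 78]
q=3: r=17, s=-3, t=1   [78*(-3) + 251*(1) = 17]
q=4: r=10, s=13, t=-4   [78*(13) + 251*(-4) = 10]
q=1: r=7, s=-16, t=5   [78*(-16) + 251*(5) = 7]
q=1: r=3, s=29, t=-9   [78*(29) + 251*(-9) = 3]
q=2: r=1, s=-74, t=23   [78*(-74) + 251*(23) = 1]
q=3: r=0, s=251, t=-78   [78*(251) + 251*(-78) = 0]
GCD = 1; from the row with r=1: x=-74, y=23
Check: 78*(-74) + 251*(23) = -5772 + 5773 = 1

GCD = 1, x = -74, y = 23


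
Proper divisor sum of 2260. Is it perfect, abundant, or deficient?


Proper divisors: 1, 2, 4, 5, 10, 20, 113, 226, 452, 565, 1130
Sum = 1 + 2 + 4 + 5 + 10 + 20 + 113 + 226 + 452 + 565 + 1130 = 2528
2528 > 2260 → abundant

s(2260) = 2528 (abundant)


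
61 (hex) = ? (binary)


61 (base 16) = 97 (decimal)
97 (decimal) = 1100001 (base 2)


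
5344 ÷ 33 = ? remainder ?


5344 = 33 * 161 + 31
Check: 5313 + 31 = 5344

q = 161, r = 31


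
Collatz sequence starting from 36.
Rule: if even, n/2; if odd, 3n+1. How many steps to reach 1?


36 → 18 → 9 → 28 → 14 → 7 → 22 → 11 → 34 → 17 → 52 → 26 → 13 → 40 → 20 → 10 → 5 → 16 → 8 → 4 → 2 → 1
Total steps = 21

21 steps


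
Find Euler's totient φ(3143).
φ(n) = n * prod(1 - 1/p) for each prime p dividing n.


3143 = 7 × 449
Prime factors: 7, 449
φ(3143) = 3143 × (1-1/7) × (1-1/449)
= 3143 × 6/7 × 448/449 = 2688

φ(3143) = 2688


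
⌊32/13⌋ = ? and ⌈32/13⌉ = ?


32/13 = 2.4615
floor = 2
ceil = 3

floor = 2, ceil = 3


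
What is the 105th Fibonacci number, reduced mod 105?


F(k) mod 105 for k=1..105:
1, 1, 2, 3, 5, 8, 13, 21, 34, 55, 89, 39, 23, 62, 85, 42, 22, 64, 86, 45, 26, 71, 97, 63, 55, 13, 68, 81, 44, 20, 64, 84, 43, 22, 65, 87, 47, 29, 76, 0, 76, 76, 47, 18, 65, 83, 43, 21, 64, 85, 44, 24, 68, 92, 55, 42, 97, 34, 26, 60, 86, 41, 22, 63, 85, 43, 23, 66, 89, 50, 34, 84, 13, 97, 5, 102, 2, 104, 1, 0, 1, 1, 2, 3, 5, 8, 13, 21, 34, 55, 89, 39, 23, 62, 85, 42, 22, 64, 86, 45, 26, 71, 97, 63, 55
F(105) mod 105 = 55


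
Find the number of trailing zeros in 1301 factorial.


floor(1301/5) = 260
floor(1301/25) = 52
floor(1301/125) = 10
floor(1301/625) = 2
Total = 324

324 trailing zeros


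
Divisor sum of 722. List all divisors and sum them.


Divisors of 722: 1, 2, 19, 38, 361, 722
Sum = 1 + 2 + 19 + 38 + 361 + 722 = 1143

σ(722) = 1143


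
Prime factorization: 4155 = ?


4155 / 3 = 1385
1385 / 5 = 277
277 / 277 = 1
4155 = 3 × 5 × 277


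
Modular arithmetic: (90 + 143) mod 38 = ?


90 + 143 = 233
233 mod 38 = 5


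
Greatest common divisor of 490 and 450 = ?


490 = 1 * 450 + 40
450 = 11 * 40 + 10
40 = 4 * 10 + 0
GCD = 10


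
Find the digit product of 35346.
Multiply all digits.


3 × 5 × 3 × 4 × 6 = 1080


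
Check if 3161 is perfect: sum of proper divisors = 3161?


Proper divisors of 3161: 1, 29, 109
Sum = 1 + 29 + 109 = 139

No, 3161 is not perfect (139 ≠ 3161)


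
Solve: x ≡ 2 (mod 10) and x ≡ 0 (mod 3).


M = 10*3 = 30
M1 = M/10 = 3, M2 = M/3 = 10
M1^(-1) mod 10 = 7, M2^(-1) mod 3 = 1
x = 2*3*7 + 0*10*1 = 42
42 mod 30 = 12
Check: 12 mod 10 = 2 ✓, 12 mod 3 = 0 ✓

x ≡ 12 (mod 30)


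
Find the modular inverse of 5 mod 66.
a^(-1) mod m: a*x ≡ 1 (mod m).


Use the extended Euclidean algorithm on (66, 5); each row r = 66*s + 5*t:
r=66, s=1, t=0
r=5, s=0, t=1
q=13: r=1, s=1, t=-13   [66*(1) + 5*(-13) = 1]
q=5: r=0, s=-5, t=66   [66*(-5) + 5*(66) = 0]
GCD = 1 with t = -13, so 5*(-13) ≡ 1 (mod 66)
Inverse = -13 mod 66 = 53
Check: 5 * 53 = 265 ≡ 1 (mod 66)

5^(-1) ≡ 53 (mod 66)


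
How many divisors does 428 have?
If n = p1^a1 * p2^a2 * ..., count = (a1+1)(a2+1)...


428 = 2^2 × 107^1
d(428) = (2+1) × (1+1) = 6

6 divisors


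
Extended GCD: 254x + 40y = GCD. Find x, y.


Tabular extended Euclidean (each row: r = 254*s + 40*t):
r=254, s=1, t=0
r=40, s=0, t=1
q=6: r=14, s=1, t=-6   [254*(1) + 40*(-6) = 14]
q=2: r=12, s=-2, t=13   [254*(-2) + 40*(13) = 12]
q=1: r=2, s=3, t=-19   [254*(3) + 40*(-19) = 2]
q=6: r=0, s=-20, t=127   [254*(-20) + 40*(127) = 0]
GCD = 2; from the row with r=2: x=3, y=-19
Check: 254*(3) + 40*(-19) = 762 - 760 = 2

GCD = 2, x = 3, y = -19


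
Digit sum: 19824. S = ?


1 + 9 + 8 + 2 + 4 = 24


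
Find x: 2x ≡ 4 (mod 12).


GCD(2, 12) = 2 divides 4
Divide: 1x ≡ 2 (mod 6)
x ≡ 2 (mod 6)


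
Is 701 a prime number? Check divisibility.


Check divisors up to sqrt(701) = 26.4764
No divisors found.
701 is prime.

Yes, 701 is prime


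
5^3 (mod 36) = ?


5^1 mod 36 = 5
5^2 mod 36 = 25
5^3 mod 36 = 17


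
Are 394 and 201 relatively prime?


Euclidean algorithm:
394 = 1 * 201 + 193
201 = 1 * 193 + 8
193 = 24 * 8 + 1
8 = 8 * 1 + 0
GCD(394, 201) = 1

Yes, coprime (GCD = 1)


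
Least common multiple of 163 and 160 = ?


GCD(163, 160) = 1
LCM = 163*160/1 = 26080/1 = 26080

LCM = 26080


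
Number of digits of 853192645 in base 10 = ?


853192645 has 9 digits in base 10
floor(log10(853192645)) + 1 = floor(8.9310) + 1 = 9

9 digits (base 10)


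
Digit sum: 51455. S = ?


5 + 1 + 4 + 5 + 5 = 20


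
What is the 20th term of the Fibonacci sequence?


Sequence: 1, 1, 2, 3, 5, 8, 13, 21, 34, 55, 89, 144, 233, 377, 610, 987, 1597, 2584, 4181, 6765
F(20) = 6765


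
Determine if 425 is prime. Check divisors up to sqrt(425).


425 / 5 = 85 (exact division)
425 is NOT prime.

No, 425 is not prime


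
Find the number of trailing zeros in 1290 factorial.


floor(1290/5) = 258
floor(1290/25) = 51
floor(1290/125) = 10
floor(1290/625) = 2
Total = 321

321 trailing zeros


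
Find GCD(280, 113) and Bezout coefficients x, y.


Tabular extended Euclidean (each row: r = 280*s + 113*t):
r=280, s=1, t=0
r=113, s=0, t=1
q=2: r=54, s=1, t=-2   [280*(1) + 113*(-2) = 54]
q=2: r=5, s=-2, t=5   [280*(-2) + 113*(5) = 5]
q=10: r=4, s=21, t=-52   [280*(21) + 113*(-52) = 4]
q=1: r=1, s=-23, t=57   [280*(-23) + 113*(57) = 1]
q=4: r=0, s=113, t=-280   [280*(113) + 113*(-280) = 0]
GCD = 1; from the row with r=1: x=-23, y=57
Check: 280*(-23) + 113*(57) = -6440 + 6441 = 1

GCD = 1, x = -23, y = 57


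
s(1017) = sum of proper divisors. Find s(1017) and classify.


Proper divisors: 1, 3, 9, 113, 339
Sum = 1 + 3 + 9 + 113 + 339 = 465
465 < 1017 → deficient

s(1017) = 465 (deficient)


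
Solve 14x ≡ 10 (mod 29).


GCD(14, 29) = 1, unique solution
a^(-1) mod 29 = 27
x = 27 * 10 mod 29 = 9

x ≡ 9 (mod 29)


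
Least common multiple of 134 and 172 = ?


GCD(134, 172) = 2
LCM = 134*172/2 = 23048/2 = 11524

LCM = 11524


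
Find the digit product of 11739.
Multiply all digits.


1 × 1 × 7 × 3 × 9 = 189


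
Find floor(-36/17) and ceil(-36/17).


-36/17 = -2.1176
floor = -3
ceil = -2

floor = -3, ceil = -2


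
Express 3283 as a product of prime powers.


3283 / 7 = 469
469 / 7 = 67
67 / 67 = 1
3283 = 7^2 × 67


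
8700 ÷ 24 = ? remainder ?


8700 = 24 * 362 + 12
Check: 8688 + 12 = 8700

q = 362, r = 12


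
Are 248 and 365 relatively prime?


Euclidean algorithm:
365 = 1 * 248 + 117
248 = 2 * 117 + 14
117 = 8 * 14 + 5
14 = 2 * 5 + 4
5 = 1 * 4 + 1
4 = 4 * 1 + 0
GCD(248, 365) = 1

Yes, coprime (GCD = 1)


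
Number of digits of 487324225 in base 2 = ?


487324225 in base 2 = 11101000010111111101001000001
Number of digits = 29

29 digits (base 2)


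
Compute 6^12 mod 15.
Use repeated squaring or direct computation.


6^1 mod 15 = 6
6^2 mod 15 = 6
6^3 mod 15 = 6
6^4 mod 15 = 6
6^5 mod 15 = 6
6^6 mod 15 = 6
6^7 mod 15 = 6
6^8 mod 15 = 6
6^9 mod 15 = 6
6^10 mod 15 = 6
6^11 mod 15 = 6
6^12 mod 15 = 6


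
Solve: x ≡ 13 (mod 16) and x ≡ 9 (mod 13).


M = 16*13 = 208
M1 = M/16 = 13, M2 = M/13 = 16
M1^(-1) mod 16 = 5, M2^(-1) mod 13 = 9
x = 13*13*5 + 9*16*9 = 2141
2141 mod 208 = 61
Check: 61 mod 16 = 13 ✓, 61 mod 13 = 9 ✓

x ≡ 61 (mod 208)


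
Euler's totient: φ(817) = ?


817 = 19 × 43
Prime factors: 19, 43
φ(817) = 817 × (1-1/19) × (1-1/43)
= 817 × 18/19 × 42/43 = 756

φ(817) = 756


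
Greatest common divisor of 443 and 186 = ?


443 = 2 * 186 + 71
186 = 2 * 71 + 44
71 = 1 * 44 + 27
44 = 1 * 27 + 17
27 = 1 * 17 + 10
17 = 1 * 10 + 7
10 = 1 * 7 + 3
7 = 2 * 3 + 1
3 = 3 * 1 + 0
GCD = 1


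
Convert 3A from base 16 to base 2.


3A (base 16) = 58 (decimal)
58 (decimal) = 111010 (base 2)


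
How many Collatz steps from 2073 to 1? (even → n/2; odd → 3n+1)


2073 → 6220 → 3110 → 1555 → 4666 → 2333 → 7000 → 3500 → 1750 → 875 → 2626 → 1313 → 3940 → 1970 → 985 → 2956 → 1478 → 739 → 2218 → 1109 → 3328 → 1664 → 832 → 416 → 208 → 104 → 52 → 26 → 13 → 40 → 20 → 10 → 5 → 16 → 8 → 4 → 2 → 1
Total steps = 37

37 steps


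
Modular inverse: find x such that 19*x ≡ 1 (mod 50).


Use the extended Euclidean algorithm on (50, 19); each row r = 50*s + 19*t:
r=50, s=1, t=0
r=19, s=0, t=1
q=2: r=12, s=1, t=-2   [50*(1) + 19*(-2) = 12]
q=1: r=7, s=-1, t=3   [50*(-1) + 19*(3) = 7]
q=1: r=5, s=2, t=-5   [50*(2) + 19*(-5) = 5]
q=1: r=2, s=-3, t=8   [50*(-3) + 19*(8) = 2]
q=2: r=1, s=8, t=-21   [50*(8) + 19*(-21) = 1]
q=2: r=0, s=-19, t=50   [50*(-19) + 19*(50) = 0]
GCD = 1 with t = -21, so 19*(-21) ≡ 1 (mod 50)
Inverse = -21 mod 50 = 29
Check: 19 * 29 = 551 ≡ 1 (mod 50)

19^(-1) ≡ 29 (mod 50)


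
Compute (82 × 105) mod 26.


82 × 105 = 8610
8610 mod 26 = 4


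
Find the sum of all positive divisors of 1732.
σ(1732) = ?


Divisors of 1732: 1, 2, 4, 433, 866, 1732
Sum = 1 + 2 + 4 + 433 + 866 + 1732 = 3038

σ(1732) = 3038


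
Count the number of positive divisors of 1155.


1155 = 3^1 × 5^1 × 7^1 × 11^1
d(1155) = (1+1) × (1+1) × (1+1) × (1+1) = 16

16 divisors


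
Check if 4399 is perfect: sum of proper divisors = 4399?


Proper divisors of 4399: 1, 53, 83
Sum = 1 + 53 + 83 = 137

No, 4399 is not perfect (137 ≠ 4399)


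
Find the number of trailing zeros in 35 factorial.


floor(35/5) = 7
floor(35/25) = 1
Total = 8

8 trailing zeros


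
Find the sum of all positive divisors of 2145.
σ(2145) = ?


Divisors of 2145: 1, 3, 5, 11, 13, 15, 33, 39, 55, 65, 143, 165, 195, 429, 715, 2145
Sum = 1 + 3 + 5 + 11 + 13 + 15 + 33 + 39 + 55 + 65 + 143 + 165 + 195 + 429 + 715 + 2145 = 4032

σ(2145) = 4032


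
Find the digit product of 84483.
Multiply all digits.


8 × 4 × 4 × 8 × 3 = 3072


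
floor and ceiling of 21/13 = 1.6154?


21/13 = 1.6154
floor = 1
ceil = 2

floor = 1, ceil = 2


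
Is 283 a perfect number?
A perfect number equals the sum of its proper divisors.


Proper divisors of 283: 1
Sum = 1 = 1

No, 283 is not perfect (1 ≠ 283)


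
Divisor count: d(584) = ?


584 = 2^3 × 73^1
d(584) = (3+1) × (1+1) = 8

8 divisors


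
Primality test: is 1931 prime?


Check divisors up to sqrt(1931) = 43.9431
No divisors found.
1931 is prime.

Yes, 1931 is prime


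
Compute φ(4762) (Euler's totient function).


4762 = 2 × 2381
Prime factors: 2, 2381
φ(4762) = 4762 × (1-1/2) × (1-1/2381)
= 4762 × 1/2 × 2380/2381 = 2380

φ(4762) = 2380


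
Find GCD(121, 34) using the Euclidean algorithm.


121 = 3 * 34 + 19
34 = 1 * 19 + 15
19 = 1 * 15 + 4
15 = 3 * 4 + 3
4 = 1 * 3 + 1
3 = 3 * 1 + 0
GCD = 1


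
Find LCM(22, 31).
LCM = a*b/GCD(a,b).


GCD(22, 31) = 1
LCM = 22*31/1 = 682/1 = 682

LCM = 682


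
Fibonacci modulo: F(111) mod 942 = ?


F(k) mod 942 for k=1..111:
1, 1, 2, 3, 5, 8, 13, 21, 34, 55, 89, 144, 233, 377, 610, 45, 655, 700, 413, 171, 584, 755, 397, 210, 607, 817, 482, 357, 839, 254, 151, 405, 556, 19, 575, 594, 227, 821, 106, 927, 91, 76, 167, 243, 410, 653, 121, 774, 895, 727, 680, 465, 203, 668, 871, 597, 526, 181, 707, 888, 653, 599, 310, 909, 277, 244, 521, 765, 344, 167, 511, 678, 247, 925, 230, 213, 443, 656, 157, 813, 28, 841, 869, 768, 695, 521, 274, 795, 127, 922, 107, 87, 194, 281, 475, 756, 289, 103, 392, 495, 887, 440, 385, 825, 268, 151, 419, 570, 47, 617, 664
F(111) mod 942 = 664


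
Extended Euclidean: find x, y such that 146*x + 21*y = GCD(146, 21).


Tabular extended Euclidean (each row: r = 146*s + 21*t):
r=146, s=1, t=0
r=21, s=0, t=1
q=6: r=20, s=1, t=-6   [146*(1) + 21*(-6) = 20]
q=1: r=1, s=-1, t=7   [146*(-1) + 21*(7) = 1]
q=20: r=0, s=21, t=-146   [146*(21) + 21*(-146) = 0]
GCD = 1; from the row with r=1: x=-1, y=7
Check: 146*(-1) + 21*(7) = -146 + 147 = 1

GCD = 1, x = -1, y = 7


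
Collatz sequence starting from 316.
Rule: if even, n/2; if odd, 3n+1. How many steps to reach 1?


316 → 158 → 79 → 238 → 119 → 358 → 179 → 538 → 269 → 808 → 404 → 202 → 101 → 304 → 152 → 76 → 38 → 19 → 58 → 29 → 88 → 44 → 22 → 11 → 34 → 17 → 52 → 26 → 13 → 40 → 20 → 10 → 5 → 16 → 8 → 4 → 2 → 1
Total steps = 37

37 steps


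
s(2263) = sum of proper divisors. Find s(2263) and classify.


Proper divisors: 1, 31, 73
Sum = 1 + 31 + 73 = 105
105 < 2263 → deficient

s(2263) = 105 (deficient)


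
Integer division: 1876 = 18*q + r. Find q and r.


1876 = 18 * 104 + 4
Check: 1872 + 4 = 1876

q = 104, r = 4


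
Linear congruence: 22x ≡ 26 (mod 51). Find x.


GCD(22, 51) = 1, unique solution
a^(-1) mod 51 = 7
x = 7 * 26 mod 51 = 29

x ≡ 29 (mod 51)


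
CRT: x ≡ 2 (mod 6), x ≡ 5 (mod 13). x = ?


M = 6*13 = 78
M1 = M/6 = 13, M2 = M/13 = 6
M1^(-1) mod 6 = 1, M2^(-1) mod 13 = 11
x = 2*13*1 + 5*6*11 = 356
356 mod 78 = 44
Check: 44 mod 6 = 2 ✓, 44 mod 13 = 5 ✓

x ≡ 44 (mod 78)


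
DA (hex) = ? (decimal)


DA (base 16) = 218 (decimal)
218 (decimal) = 218 (base 10)


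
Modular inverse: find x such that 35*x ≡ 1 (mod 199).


Use the extended Euclidean algorithm on (199, 35); each row r = 199*s + 35*t:
r=199, s=1, t=0
r=35, s=0, t=1
q=5: r=24, s=1, t=-5   [199*(1) + 35*(-5) = 24]
q=1: r=11, s=-1, t=6   [199*(-1) + 35*(6) = 11]
q=2: r=2, s=3, t=-17   [199*(3) + 35*(-17) = 2]
q=5: r=1, s=-16, t=91   [199*(-16) + 35*(91) = 1]
q=2: r=0, s=35, t=-199   [199*(35) + 35*(-199) = 0]
GCD = 1 with t = 91, so 35*(91) ≡ 1 (mod 199)
Inverse = 91 mod 199 = 91
Check: 35 * 91 = 3185 ≡ 1 (mod 199)

35^(-1) ≡ 91 (mod 199)


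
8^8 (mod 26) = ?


8^1 mod 26 = 8
8^2 mod 26 = 12
8^3 mod 26 = 18
8^4 mod 26 = 14
8^5 mod 26 = 8
8^6 mod 26 = 12
8^7 mod 26 = 18
8^8 mod 26 = 14


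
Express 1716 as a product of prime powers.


1716 / 2 = 858
858 / 2 = 429
429 / 3 = 143
143 / 11 = 13
13 / 13 = 1
1716 = 2^2 × 3 × 11 × 13


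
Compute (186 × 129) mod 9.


186 × 129 = 23994
23994 mod 9 = 0


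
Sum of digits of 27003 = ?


2 + 7 + 0 + 0 + 3 = 12


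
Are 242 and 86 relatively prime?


Euclidean algorithm:
242 = 2 * 86 + 70
86 = 1 * 70 + 16
70 = 4 * 16 + 6
16 = 2 * 6 + 4
6 = 1 * 4 + 2
4 = 2 * 2 + 0
GCD(242, 86) = 2

No, not coprime (GCD = 2)


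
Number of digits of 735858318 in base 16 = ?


735858318 in base 16 = 2BDC4E8E
Number of digits = 8

8 digits (base 16)


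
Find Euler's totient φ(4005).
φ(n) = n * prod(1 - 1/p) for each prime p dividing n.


4005 = 3^2 × 5 × 89
Prime factors: 3, 5, 89
φ(4005) = 4005 × (1-1/3) × (1-1/5) × (1-1/89)
= 4005 × 2/3 × 4/5 × 88/89 = 2112

φ(4005) = 2112


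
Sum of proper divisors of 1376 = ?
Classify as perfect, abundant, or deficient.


Proper divisors: 1, 2, 4, 8, 16, 32, 43, 86, 172, 344, 688
Sum = 1 + 2 + 4 + 8 + 16 + 32 + 43 + 86 + 172 + 344 + 688 = 1396
1396 > 1376 → abundant

s(1376) = 1396 (abundant)


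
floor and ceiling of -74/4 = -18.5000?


-74/4 = -18.5000
floor = -19
ceil = -18

floor = -19, ceil = -18


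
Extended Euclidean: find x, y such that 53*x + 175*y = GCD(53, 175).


Tabular extended Euclidean (each row: r = 53*s + 175*t):
r=53, s=1, t=0
r=175, s=0, t=1
q=0: r=53, s=1, t=0   [53*(1) + 175*(0) = 53]
q=3: r=16, s=-3, t=1   [53*(-3) + 175*(1) = 16]
q=3: r=5, s=10, t=-3   [53*(10) + 175*(-3) = 5]
q=3: r=1, s=-33, t=10   [53*(-33) + 175*(10) = 1]
q=5: r=0, s=175, t=-53   [53*(175) + 175*(-53) = 0]
GCD = 1; from the row with r=1: x=-33, y=10
Check: 53*(-33) + 175*(10) = -1749 + 1750 = 1

GCD = 1, x = -33, y = 10


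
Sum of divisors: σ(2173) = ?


Divisors of 2173: 1, 41, 53, 2173
Sum = 1 + 41 + 53 + 2173 = 2268

σ(2173) = 2268


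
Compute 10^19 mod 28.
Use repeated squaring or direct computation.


10^1 mod 28 = 10
10^2 mod 28 = 16
10^3 mod 28 = 20
10^4 mod 28 = 4
10^5 mod 28 = 12
10^6 mod 28 = 8
10^7 mod 28 = 24
10^8 mod 28 = 16
10^9 mod 28 = 20
10^10 mod 28 = 4
10^11 mod 28 = 12
10^12 mod 28 = 8
10^13 mod 28 = 24
10^14 mod 28 = 16
10^15 mod 28 = 20
10^16 mod 28 = 4
10^17 mod 28 = 12
10^18 mod 28 = 8
10^19 mod 28 = 24


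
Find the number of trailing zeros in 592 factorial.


floor(592/5) = 118
floor(592/25) = 23
floor(592/125) = 4
Total = 145

145 trailing zeros


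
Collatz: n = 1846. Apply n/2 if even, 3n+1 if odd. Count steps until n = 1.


1846 → 923 → 2770 → 1385 → 4156 → 2078 → 1039 → 3118 → 1559 → 4678 → 2339 → 7018 → 3509 → 10528 → 5264 → 2632 → 1316 → 658 → 329 → 988 → 494 → 247 → 742 → 371 → 1114 → 557 → 1672 → 836 → 418 → 209 → 628 → 314 → 157 → 472 → 236 → 118 → 59 → 178 → 89 → 268 → 134 → 67 → 202 → 101 → 304 → 152 → 76 → 38 → 19 → 58 → 29 → 88 → 44 → 22 → 11 → 34 → 17 → 52 → 26 → 13 → 40 → 20 → 10 → 5 → 16 → 8 → 4 → 2 → 1
Total steps = 68

68 steps


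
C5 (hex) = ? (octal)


C5 (base 16) = 197 (decimal)
197 (decimal) = 305 (base 8)


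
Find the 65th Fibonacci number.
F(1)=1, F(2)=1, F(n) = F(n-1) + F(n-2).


Sequence: 1, 1, 2, 3, 5, 8, 13, 21, 34, 55, 89, 144, 233, 377, 610, 987, 1597, 2584, 4181, 6765, 10946, 17711, 28657, 46368, 75025, 121393, 196418, 317811, 514229, 832040, 1346269, 2178309, 3524578, 5702887, 9227465, 14930352, 24157817, 39088169, 63245986, 102334155, 165580141, 267914296, 433494437, 701408733, 1134903170, 1836311903, 2971215073, 4807526976, 7778742049, 12586269025, 20365011074, 32951280099, 53316291173, 86267571272, 139583862445, 225851433717, 365435296162, 591286729879, 956722026041, 1548008755920, 2504730781961, 4052739537881, 6557470319842, 10610209857723, 17167680177565
F(65) = 17167680177565


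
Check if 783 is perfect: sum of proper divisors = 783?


Proper divisors of 783: 1, 3, 9, 27, 29, 87, 261
Sum = 1 + 3 + 9 + 27 + 29 + 87 + 261 = 417

No, 783 is not perfect (417 ≠ 783)


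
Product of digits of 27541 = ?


2 × 7 × 5 × 4 × 1 = 280


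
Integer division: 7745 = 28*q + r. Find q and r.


7745 = 28 * 276 + 17
Check: 7728 + 17 = 7745

q = 276, r = 17


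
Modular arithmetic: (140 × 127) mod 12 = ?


140 × 127 = 17780
17780 mod 12 = 8


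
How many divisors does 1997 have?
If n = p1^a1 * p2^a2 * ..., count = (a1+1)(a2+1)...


1997 = 1997^1
d(1997) = (1+1) = 2

2 divisors


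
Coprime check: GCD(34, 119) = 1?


Euclidean algorithm:
119 = 3 * 34 + 17
34 = 2 * 17 + 0
GCD(34, 119) = 17

No, not coprime (GCD = 17)


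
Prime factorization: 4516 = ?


4516 / 2 = 2258
2258 / 2 = 1129
1129 / 1129 = 1
4516 = 2^2 × 1129


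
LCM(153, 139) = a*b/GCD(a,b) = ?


GCD(153, 139) = 1
LCM = 153*139/1 = 21267/1 = 21267

LCM = 21267


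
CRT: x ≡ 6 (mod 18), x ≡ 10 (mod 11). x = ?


M = 18*11 = 198
M1 = M/18 = 11, M2 = M/11 = 18
M1^(-1) mod 18 = 5, M2^(-1) mod 11 = 8
x = 6*11*5 + 10*18*8 = 1770
1770 mod 198 = 186
Check: 186 mod 18 = 6 ✓, 186 mod 11 = 10 ✓

x ≡ 186 (mod 198)


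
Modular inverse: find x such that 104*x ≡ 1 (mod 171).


Use the extended Euclidean algorithm on (171, 104); each row r = 171*s + 104*t:
r=171, s=1, t=0
r=104, s=0, t=1
q=1: r=67, s=1, t=-1   [171*(1) + 104*(-1) = 67]
q=1: r=37, s=-1, t=2   [171*(-1) + 104*(2) = 37]
q=1: r=30, s=2, t=-3   [171*(2) + 104*(-3) = 30]
q=1: r=7, s=-3, t=5   [171*(-3) + 104*(5) = 7]
q=4: r=2, s=14, t=-23   [171*(14) + 104*(-23) = 2]
q=3: r=1, s=-45, t=74   [171*(-45) + 104*(74) = 1]
q=2: r=0, s=104, t=-171   [171*(104) + 104*(-171) = 0]
GCD = 1 with t = 74, so 104*(74) ≡ 1 (mod 171)
Inverse = 74 mod 171 = 74
Check: 104 * 74 = 7696 ≡ 1 (mod 171)

104^(-1) ≡ 74 (mod 171)


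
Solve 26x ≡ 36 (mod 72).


GCD(26, 72) = 2 divides 36
Divide: 13x ≡ 18 (mod 36)
x ≡ 18 (mod 36)


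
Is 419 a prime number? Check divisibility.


Check divisors up to sqrt(419) = 20.4695
No divisors found.
419 is prime.

Yes, 419 is prime


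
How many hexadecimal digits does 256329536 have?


256329536 in base 16 = F474740
Number of digits = 7

7 digits (base 16)


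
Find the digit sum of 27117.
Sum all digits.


2 + 7 + 1 + 1 + 7 = 18


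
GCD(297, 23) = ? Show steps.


297 = 12 * 23 + 21
23 = 1 * 21 + 2
21 = 10 * 2 + 1
2 = 2 * 1 + 0
GCD = 1


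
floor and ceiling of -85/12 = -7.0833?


-85/12 = -7.0833
floor = -8
ceil = -7

floor = -8, ceil = -7


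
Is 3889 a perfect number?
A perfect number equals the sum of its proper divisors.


Proper divisors of 3889: 1
Sum = 1 = 1

No, 3889 is not perfect (1 ≠ 3889)


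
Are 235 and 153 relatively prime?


Euclidean algorithm:
235 = 1 * 153 + 82
153 = 1 * 82 + 71
82 = 1 * 71 + 11
71 = 6 * 11 + 5
11 = 2 * 5 + 1
5 = 5 * 1 + 0
GCD(235, 153) = 1

Yes, coprime (GCD = 1)


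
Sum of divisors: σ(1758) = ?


Divisors of 1758: 1, 2, 3, 6, 293, 586, 879, 1758
Sum = 1 + 2 + 3 + 6 + 293 + 586 + 879 + 1758 = 3528

σ(1758) = 3528


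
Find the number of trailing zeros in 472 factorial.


floor(472/5) = 94
floor(472/25) = 18
floor(472/125) = 3
Total = 115

115 trailing zeros


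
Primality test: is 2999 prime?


Check divisors up to sqrt(2999) = 54.7631
No divisors found.
2999 is prime.

Yes, 2999 is prime


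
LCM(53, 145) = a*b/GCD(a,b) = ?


GCD(53, 145) = 1
LCM = 53*145/1 = 7685/1 = 7685

LCM = 7685


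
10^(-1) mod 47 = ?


Use the extended Euclidean algorithm on (47, 10); each row r = 47*s + 10*t:
r=47, s=1, t=0
r=10, s=0, t=1
q=4: r=7, s=1, t=-4   [47*(1) + 10*(-4) = 7]
q=1: r=3, s=-1, t=5   [47*(-1) + 10*(5) = 3]
q=2: r=1, s=3, t=-14   [47*(3) + 10*(-14) = 1]
q=3: r=0, s=-10, t=47   [47*(-10) + 10*(47) = 0]
GCD = 1 with t = -14, so 10*(-14) ≡ 1 (mod 47)
Inverse = -14 mod 47 = 33
Check: 10 * 33 = 330 ≡ 1 (mod 47)

10^(-1) ≡ 33 (mod 47)


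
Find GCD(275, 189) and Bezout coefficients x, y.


Tabular extended Euclidean (each row: r = 275*s + 189*t):
r=275, s=1, t=0
r=189, s=0, t=1
q=1: r=86, s=1, t=-1   [275*(1) + 189*(-1) = 86]
q=2: r=17, s=-2, t=3   [275*(-2) + 189*(3) = 17]
q=5: r=1, s=11, t=-16   [275*(11) + 189*(-16) = 1]
q=17: r=0, s=-189, t=275   [275*(-189) + 189*(275) = 0]
GCD = 1; from the row with r=1: x=11, y=-16
Check: 275*(11) + 189*(-16) = 3025 - 3024 = 1

GCD = 1, x = 11, y = -16


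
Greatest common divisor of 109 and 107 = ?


109 = 1 * 107 + 2
107 = 53 * 2 + 1
2 = 2 * 1 + 0
GCD = 1


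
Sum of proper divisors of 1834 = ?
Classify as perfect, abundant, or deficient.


Proper divisors: 1, 2, 7, 14, 131, 262, 917
Sum = 1 + 2 + 7 + 14 + 131 + 262 + 917 = 1334
1334 < 1834 → deficient

s(1834) = 1334 (deficient)


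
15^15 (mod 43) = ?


15^1 mod 43 = 15
15^2 mod 43 = 10
15^3 mod 43 = 21
15^4 mod 43 = 14
15^5 mod 43 = 38
15^6 mod 43 = 11
15^7 mod 43 = 36
15^8 mod 43 = 24
15^9 mod 43 = 16
15^10 mod 43 = 25
15^11 mod 43 = 31
15^12 mod 43 = 35
15^13 mod 43 = 9
15^14 mod 43 = 6
15^15 mod 43 = 4


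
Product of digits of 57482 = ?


5 × 7 × 4 × 8 × 2 = 2240


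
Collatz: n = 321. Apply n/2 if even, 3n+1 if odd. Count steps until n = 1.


321 → 964 → 482 → 241 → 724 → 362 → 181 → 544 → 272 → 136 → 68 → 34 → 17 → 52 → 26 → 13 → 40 → 20 → 10 → 5 → 16 → 8 → 4 → 2 → 1
Total steps = 24

24 steps


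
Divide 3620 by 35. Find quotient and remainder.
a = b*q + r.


3620 = 35 * 103 + 15
Check: 3605 + 15 = 3620

q = 103, r = 15


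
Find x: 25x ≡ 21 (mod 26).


GCD(25, 26) = 1, unique solution
a^(-1) mod 26 = 25
x = 25 * 21 mod 26 = 5

x ≡ 5 (mod 26)


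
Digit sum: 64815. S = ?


6 + 4 + 8 + 1 + 5 = 24


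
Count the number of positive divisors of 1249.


1249 = 1249^1
d(1249) = (1+1) = 2

2 divisors


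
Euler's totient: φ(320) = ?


320 = 2^6 × 5
Prime factors: 2, 5
φ(320) = 320 × (1-1/2) × (1-1/5)
= 320 × 1/2 × 4/5 = 128

φ(320) = 128


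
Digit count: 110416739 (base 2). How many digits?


110416739 in base 2 = 110100101001101001101100011
Number of digits = 27

27 digits (base 2)


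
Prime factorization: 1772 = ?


1772 / 2 = 886
886 / 2 = 443
443 / 443 = 1
1772 = 2^2 × 443


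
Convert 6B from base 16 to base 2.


6B (base 16) = 107 (decimal)
107 (decimal) = 1101011 (base 2)


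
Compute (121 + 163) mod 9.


121 + 163 = 284
284 mod 9 = 5


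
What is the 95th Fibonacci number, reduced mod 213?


F(k) mod 213 for k=1..95:
1, 1, 2, 3, 5, 8, 13, 21, 34, 55, 89, 144, 20, 164, 184, 135, 106, 28, 134, 162, 83, 32, 115, 147, 49, 196, 32, 15, 47, 62, 109, 171, 67, 25, 92, 117, 209, 113, 109, 9, 118, 127, 32, 159, 191, 137, 115, 39, 154, 193, 134, 114, 35, 149, 184, 120, 91, 211, 89, 87, 176, 50, 13, 63, 76, 139, 2, 141, 143, 71, 1, 72, 73, 145, 5, 150, 155, 92, 34, 126, 160, 73, 20, 93, 113, 206, 106, 99, 205, 91, 83, 174, 44, 5, 49
F(95) mod 213 = 49


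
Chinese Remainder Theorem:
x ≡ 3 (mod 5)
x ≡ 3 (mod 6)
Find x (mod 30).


M = 5*6 = 30
M1 = M/5 = 6, M2 = M/6 = 5
M1^(-1) mod 5 = 1, M2^(-1) mod 6 = 5
x = 3*6*1 + 3*5*5 = 93
93 mod 30 = 3
Check: 3 mod 5 = 3 ✓, 3 mod 6 = 3 ✓

x ≡ 3 (mod 30)


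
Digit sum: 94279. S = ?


9 + 4 + 2 + 7 + 9 = 31


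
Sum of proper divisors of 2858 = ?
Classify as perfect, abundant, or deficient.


Proper divisors: 1, 2, 1429
Sum = 1 + 2 + 1429 = 1432
1432 < 2858 → deficient

s(2858) = 1432 (deficient)


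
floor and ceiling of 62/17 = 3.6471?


62/17 = 3.6471
floor = 3
ceil = 4

floor = 3, ceil = 4


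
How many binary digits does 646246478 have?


646246478 in base 2 = 100110100001001111000001001110
Number of digits = 30

30 digits (base 2)


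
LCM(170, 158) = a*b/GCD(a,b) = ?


GCD(170, 158) = 2
LCM = 170*158/2 = 26860/2 = 13430

LCM = 13430


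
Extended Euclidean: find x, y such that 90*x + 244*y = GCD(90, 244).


Tabular extended Euclidean (each row: r = 90*s + 244*t):
r=90, s=1, t=0
r=244, s=0, t=1
q=0: r=90, s=1, t=0   [90*(1) + 244*(0) = 90]
q=2: r=64, s=-2, t=1   [90*(-2) + 244*(1) = 64]
q=1: r=26, s=3, t=-1   [90*(3) + 244*(-1) = 26]
q=2: r=12, s=-8, t=3   [90*(-8) + 244*(3) = 12]
q=2: r=2, s=19, t=-7   [90*(19) + 244*(-7) = 2]
q=6: r=0, s=-122, t=45   [90*(-122) + 244*(45) = 0]
GCD = 2; from the row with r=2: x=19, y=-7
Check: 90*(19) + 244*(-7) = 1710 - 1708 = 2

GCD = 2, x = 19, y = -7


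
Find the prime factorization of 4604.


4604 / 2 = 2302
2302 / 2 = 1151
1151 / 1151 = 1
4604 = 2^2 × 1151


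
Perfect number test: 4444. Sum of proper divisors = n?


Proper divisors of 4444: 1, 2, 4, 11, 22, 44, 101, 202, 404, 1111, 2222
Sum = 1 + 2 + 4 + 11 + 22 + 44 + 101 + 202 + 404 + 1111 + 2222 = 4124

No, 4444 is not perfect (4124 ≠ 4444)


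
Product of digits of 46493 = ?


4 × 6 × 4 × 9 × 3 = 2592


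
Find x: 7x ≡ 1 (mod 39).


GCD(7, 39) = 1, unique solution
a^(-1) mod 39 = 28
x = 28 * 1 mod 39 = 28

x ≡ 28 (mod 39)


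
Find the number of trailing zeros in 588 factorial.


floor(588/5) = 117
floor(588/25) = 23
floor(588/125) = 4
Total = 144

144 trailing zeros


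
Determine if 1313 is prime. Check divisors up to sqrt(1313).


1313 / 13 = 101 (exact division)
1313 is NOT prime.

No, 1313 is not prime


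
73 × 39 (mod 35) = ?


73 × 39 = 2847
2847 mod 35 = 12


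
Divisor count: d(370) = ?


370 = 2^1 × 5^1 × 37^1
d(370) = (1+1) × (1+1) × (1+1) = 8

8 divisors


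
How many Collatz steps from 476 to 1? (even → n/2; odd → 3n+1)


476 → 238 → 119 → 358 → 179 → 538 → 269 → 808 → 404 → 202 → 101 → 304 → 152 → 76 → 38 → 19 → 58 → 29 → 88 → 44 → 22 → 11 → 34 → 17 → 52 → 26 → 13 → 40 → 20 → 10 → 5 → 16 → 8 → 4 → 2 → 1
Total steps = 35

35 steps


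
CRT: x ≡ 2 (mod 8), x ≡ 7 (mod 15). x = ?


M = 8*15 = 120
M1 = M/8 = 15, M2 = M/15 = 8
M1^(-1) mod 8 = 7, M2^(-1) mod 15 = 2
x = 2*15*7 + 7*8*2 = 322
322 mod 120 = 82
Check: 82 mod 8 = 2 ✓, 82 mod 15 = 7 ✓

x ≡ 82 (mod 120)


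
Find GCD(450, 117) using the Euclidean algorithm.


450 = 3 * 117 + 99
117 = 1 * 99 + 18
99 = 5 * 18 + 9
18 = 2 * 9 + 0
GCD = 9


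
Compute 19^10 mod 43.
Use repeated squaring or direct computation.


19^1 mod 43 = 19
19^2 mod 43 = 17
19^3 mod 43 = 22
19^4 mod 43 = 31
19^5 mod 43 = 30
19^6 mod 43 = 11
19^7 mod 43 = 37
19^8 mod 43 = 15
19^9 mod 43 = 27
19^10 mod 43 = 40


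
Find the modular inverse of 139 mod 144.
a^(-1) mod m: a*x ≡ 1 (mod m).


Use the extended Euclidean algorithm on (144, 139); each row r = 144*s + 139*t:
r=144, s=1, t=0
r=139, s=0, t=1
q=1: r=5, s=1, t=-1   [144*(1) + 139*(-1) = 5]
q=27: r=4, s=-27, t=28   [144*(-27) + 139*(28) = 4]
q=1: r=1, s=28, t=-29   [144*(28) + 139*(-29) = 1]
q=4: r=0, s=-139, t=144   [144*(-139) + 139*(144) = 0]
GCD = 1 with t = -29, so 139*(-29) ≡ 1 (mod 144)
Inverse = -29 mod 144 = 115
Check: 139 * 115 = 15985 ≡ 1 (mod 144)

139^(-1) ≡ 115 (mod 144)
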